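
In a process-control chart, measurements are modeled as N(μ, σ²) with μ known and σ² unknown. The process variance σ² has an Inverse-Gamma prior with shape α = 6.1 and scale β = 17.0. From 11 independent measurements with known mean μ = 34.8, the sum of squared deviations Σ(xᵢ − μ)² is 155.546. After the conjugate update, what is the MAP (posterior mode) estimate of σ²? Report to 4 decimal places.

7.5217

With known mean μ and an Inverse-Gamma(α, β) prior on σ², the Normal likelihood is conjugate: posterior is Inv-Gamma(α + n/2, β + Σ(xᵢ−μ)²/2).
Posterior: Inv-Gamma(6.1 + 11/2, 17.0 + 155.546/2) = Inv-Gamma(11.60, 94.7730).
Mode = β/(α+1) = 94.7730/12.60 = 7.5217.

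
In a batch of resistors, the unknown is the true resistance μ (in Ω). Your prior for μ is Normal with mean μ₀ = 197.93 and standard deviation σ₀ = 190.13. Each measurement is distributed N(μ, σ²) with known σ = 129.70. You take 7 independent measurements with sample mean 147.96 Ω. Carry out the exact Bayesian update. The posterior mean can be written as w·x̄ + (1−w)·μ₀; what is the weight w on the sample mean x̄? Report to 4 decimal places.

For Normal data with known variance σ², a Normal(μ₀, σ₀²) prior on μ is conjugate. Posterior precision = 1/σ₀² + n/σ²; posterior mean is the precision-weighted average of μ₀ and x̄.
σ₀² = 190.13² = 36149.4169, σ² = 129.70² = 16822.09. Prior precision 1/σ₀² = 1/36149.4169; data precision n/σ² = 7/16822.09.
w = (n/σ²)/(1/σ₀² + n/σ²) = n·σ₀²/(σ² + n·σ₀²) = 7·36149.4169/(16822.09 + 7·36149.4169) = 253045.9183/269868.0083 = 0.9377.

0.9377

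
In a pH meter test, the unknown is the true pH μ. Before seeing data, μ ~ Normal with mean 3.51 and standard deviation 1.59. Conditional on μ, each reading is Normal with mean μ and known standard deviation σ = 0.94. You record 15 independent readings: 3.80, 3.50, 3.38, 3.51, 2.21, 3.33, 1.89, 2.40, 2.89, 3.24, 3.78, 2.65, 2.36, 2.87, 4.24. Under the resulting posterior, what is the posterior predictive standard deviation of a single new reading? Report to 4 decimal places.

0.9701

For Normal data with known variance σ², a Normal(μ₀, σ₀²) prior on μ is conjugate. Posterior precision = 1/σ₀² + n/σ²; posterior mean is the precision-weighted average of μ₀ and x̄.
σ₀² = 1.59² = 2.5281, σ² = 0.94² = 0.8836; σ² + n·σ₀² = 0.8836 + 15·2.5281 = 38.8051.
Posterior precision = 1/σ₀² + n/σ² = 1/2.5281 + 15/0.8836 = (σ² + n·σ₀²)/(σ₀²σ²) = 38.8051/(2.5281·0.8836); posterior variance σₙ² = σ₀²σ²/(σ² + n·σ₀²) = 2.5281·0.8836/38.8051 = 0.057565.
Predictive variance for one new observation = σₙ² + σ² = 2.5281·0.8836/38.8051 + 0.8836 = σ²·(σ₀² + 38.8051)/38.8051 = 0.8836·41.3332/38.8051 = 0.941165; SD = √(0.8836·41.3332/38.8051) = 0.9701.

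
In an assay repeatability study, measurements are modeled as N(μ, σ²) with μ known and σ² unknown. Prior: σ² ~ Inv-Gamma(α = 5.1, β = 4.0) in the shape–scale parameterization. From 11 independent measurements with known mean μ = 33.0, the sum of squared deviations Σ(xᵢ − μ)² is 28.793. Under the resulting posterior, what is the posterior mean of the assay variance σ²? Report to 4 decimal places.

With known mean μ and an Inverse-Gamma(α, β) prior on σ², the Normal likelihood is conjugate: posterior is Inv-Gamma(α + n/2, β + Σ(xᵢ−μ)²/2).
Posterior: Inv-Gamma(5.1 + 11/2, 4.0 + 28.793/2) = Inv-Gamma(10.60, 18.3965).
E[σ²|data] = β/(α−1) = 18.3965/9.60 = 1.9163.

1.9163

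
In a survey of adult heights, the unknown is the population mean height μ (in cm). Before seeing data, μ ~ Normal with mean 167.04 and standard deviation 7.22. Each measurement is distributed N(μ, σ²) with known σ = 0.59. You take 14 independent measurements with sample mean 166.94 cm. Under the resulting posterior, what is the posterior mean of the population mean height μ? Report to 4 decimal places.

166.9400

For Normal data with known variance σ², a Normal(μ₀, σ₀²) prior on μ is conjugate. Posterior precision = 1/σ₀² + n/σ²; posterior mean is the precision-weighted average of μ₀ and x̄.
n·x̄ = 14·166.94 = 2337.16.
σ₀² = 7.22² = 52.1284, σ² = 0.59² = 0.3481; σ² + n·σ₀² = 0.3481 + 14·52.1284 = 730.1457.
Posterior mean = (μ₀/σ₀² + n·x̄/σ²)/(1/σ₀² + n/σ²) = (σ²·μ₀ + σ₀²·n·x̄)/(σ² + n·σ₀²) = (0.3481·167.04 + 52.1284·2337.16)/730.1457 = 121890.557968/730.1457 = 166.9400.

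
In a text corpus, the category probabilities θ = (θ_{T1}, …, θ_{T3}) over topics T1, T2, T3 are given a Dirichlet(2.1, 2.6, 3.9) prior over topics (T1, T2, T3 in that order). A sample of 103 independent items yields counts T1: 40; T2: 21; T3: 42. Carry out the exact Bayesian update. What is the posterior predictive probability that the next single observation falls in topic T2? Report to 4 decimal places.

0.2115

The Dirichlet prior is conjugate to the Multinomial likelihood: each posterior αⱼ = prior αⱼ + observed count nⱼ.
Posterior concentration: (42.1, 23.6, 45.9), total = 111.6.
P(next = T2 | data) = α_{T2}/Σα = 0.2115.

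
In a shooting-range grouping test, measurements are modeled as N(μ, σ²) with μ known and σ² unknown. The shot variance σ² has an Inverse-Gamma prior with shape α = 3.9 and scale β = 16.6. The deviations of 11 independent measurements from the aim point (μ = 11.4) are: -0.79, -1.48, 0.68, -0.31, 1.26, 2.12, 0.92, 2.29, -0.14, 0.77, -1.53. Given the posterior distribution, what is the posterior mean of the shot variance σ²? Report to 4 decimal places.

3.0773

With known mean μ and an Inverse-Gamma(α, β) prior on σ², the Normal likelihood is conjugate: posterior is Inv-Gamma(α + n/2, β + Σ(xᵢ−μ)²/2).
Σ(xᵢ−μ)² = (-0.79)² + (-1.48)² + (0.68)² + (-0.31)² + (1.26)² + (2.12)² + (0.92)² + (2.29)² + (-0.14)² + (0.77)² + (-1.53)² = 18.4989.
Posterior: Inv-Gamma(3.9 + 11/2, 16.6 + 18.4989/2) = Inv-Gamma(9.40, 25.84945).
E[σ²|data] = β/(α−1) = 25.84945/8.40 = 3.0773.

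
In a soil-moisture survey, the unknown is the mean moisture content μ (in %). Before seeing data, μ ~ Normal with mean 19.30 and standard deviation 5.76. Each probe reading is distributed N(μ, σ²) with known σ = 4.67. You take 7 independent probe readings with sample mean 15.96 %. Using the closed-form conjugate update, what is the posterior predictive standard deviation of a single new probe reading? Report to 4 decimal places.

For Normal data with known variance σ², a Normal(μ₀, σ₀²) prior on μ is conjugate. Posterior precision = 1/σ₀² + n/σ²; posterior mean is the precision-weighted average of μ₀ and x̄.
σ₀² = 5.76² = 33.1776, σ² = 4.67² = 21.8089; σ² + n·σ₀² = 21.8089 + 7·33.1776 = 254.0521.
Posterior precision = 1/σ₀² + n/σ² = 1/33.1776 + 7/21.8089 = (σ² + n·σ₀²)/(σ₀²σ²) = 254.0521/(33.1776·21.8089); posterior variance σₙ² = σ₀²σ²/(σ² + n·σ₀²) = 33.1776·21.8089/254.0521 = 2.848105.
Predictive variance for one new observation = σₙ² + σ² = 33.1776·21.8089/254.0521 + 21.8089 = σ²·(σ₀² + 254.0521)/254.0521 = 21.8089·287.2297/254.0521 = 24.657005; SD = √(21.8089·287.2297/254.0521) = 4.9656.

4.9656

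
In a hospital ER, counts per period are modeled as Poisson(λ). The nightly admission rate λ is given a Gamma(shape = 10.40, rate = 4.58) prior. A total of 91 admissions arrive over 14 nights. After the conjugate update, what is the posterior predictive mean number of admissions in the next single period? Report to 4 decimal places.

5.4575

With a Gamma(shape α, rate β) prior, the Poisson likelihood is conjugate: the posterior is Gamma(α + ΣXᵢ, β + n).
Posterior: Gamma(α+S, β+n) = Gamma(10.40+91, 4.58+14) = Gamma(101.40, 18.58).
The predictive distribution for one future period is NegBinom with mean α/β = 5.4575.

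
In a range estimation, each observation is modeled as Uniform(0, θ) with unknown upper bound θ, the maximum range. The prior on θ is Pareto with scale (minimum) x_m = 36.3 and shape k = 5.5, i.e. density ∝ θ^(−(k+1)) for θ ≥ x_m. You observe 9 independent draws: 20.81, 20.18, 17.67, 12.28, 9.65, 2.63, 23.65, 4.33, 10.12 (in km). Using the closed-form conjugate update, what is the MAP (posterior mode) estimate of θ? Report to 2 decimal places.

36.30

A Pareto(scale x_m, shape k) prior on the upper bound θ of Uniform(0, θ) is conjugate: posterior is Pareto(max(x_m, max xᵢ), k + n).
Sample maximum = 23.65; prior scale x_m = 36.3 → posterior scale = max = 36.30.
Posterior shape = 5.5 + 9 = 14.5.
The Pareto density is decreasing on [x_m, ∞), so the mode is x_m = 36.30.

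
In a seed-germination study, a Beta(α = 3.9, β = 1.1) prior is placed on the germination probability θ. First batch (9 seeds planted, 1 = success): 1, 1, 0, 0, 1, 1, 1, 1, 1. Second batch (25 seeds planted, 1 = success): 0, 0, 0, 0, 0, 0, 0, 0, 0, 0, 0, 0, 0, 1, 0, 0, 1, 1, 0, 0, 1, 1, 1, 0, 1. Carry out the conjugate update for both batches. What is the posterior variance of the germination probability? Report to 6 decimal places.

The Beta prior is conjugate to a Binomial/Bernoulli likelihood; the update adds successes to α and failures to β.
After batch 1: Beta(3.9+7, 1.1+2) = Beta(10.9, 3.1).
After batch 2: Beta(10.9+7, 3.1+18) = Beta(17.9, 21.1).
Var = αβ/((α+β)²(α+β+1)) = 17.9·21.1/(39.0²·40.0) = 0.006208.

0.006208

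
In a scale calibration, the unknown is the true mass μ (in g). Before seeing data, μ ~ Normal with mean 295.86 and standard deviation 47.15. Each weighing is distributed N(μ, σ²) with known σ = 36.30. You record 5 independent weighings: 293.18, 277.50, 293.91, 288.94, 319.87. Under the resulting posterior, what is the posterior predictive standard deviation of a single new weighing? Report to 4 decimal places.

For Normal data with known variance σ², a Normal(μ₀, σ₀²) prior on μ is conjugate. Posterior precision = 1/σ₀² + n/σ²; posterior mean is the precision-weighted average of μ₀ and x̄.
σ₀² = 47.15² = 2223.1225, σ² = 36.30² = 1317.69; σ² + n·σ₀² = 1317.69 + 5·2223.1225 = 12433.3025.
Posterior precision = 1/σ₀² + n/σ² = 1/2223.1225 + 5/1317.69 = (σ² + n·σ₀²)/(σ₀²σ²) = 12433.3025/(2223.1225·1317.69); posterior variance σₙ² = σ₀²σ²/(σ² + n·σ₀²) = 2223.1225·1317.69/12433.3025 = 235.608060.
Predictive variance for one new observation = σₙ² + σ² = 2223.1225·1317.69/12433.3025 + 1317.69 = σ²·(σ₀² + 12433.3025)/12433.3025 = 1317.69·14656.425/12433.3025 = 1553.298060; SD = √(1317.69·14656.425/12433.3025) = 39.4119.

39.4119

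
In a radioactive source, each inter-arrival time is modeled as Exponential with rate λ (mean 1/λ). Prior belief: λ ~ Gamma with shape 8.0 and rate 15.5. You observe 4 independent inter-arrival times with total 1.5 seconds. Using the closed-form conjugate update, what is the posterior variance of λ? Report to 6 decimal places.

0.041522

With a Gamma(shape α, rate β) prior on the exponential rate λ, the posterior after n observations with total T = Σxᵢ is Gamma(α+n, β+T).
Posterior: Gamma(8.0+4, 15.5+1.5) = Gamma(12.0, 17.0).
Var = α/β² = 0.041522.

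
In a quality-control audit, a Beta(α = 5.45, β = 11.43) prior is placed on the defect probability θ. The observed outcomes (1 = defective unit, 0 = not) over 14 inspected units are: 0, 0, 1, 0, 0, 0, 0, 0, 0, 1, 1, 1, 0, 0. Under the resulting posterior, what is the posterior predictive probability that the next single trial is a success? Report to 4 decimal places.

0.3060

The Beta prior is conjugate to a Binomial/Bernoulli likelihood; the update adds successes to α and failures to β.
Posterior: Beta(α+k, β+n−k) = Beta(5.45+4, 11.43+10) = Beta(9.45, 21.43).
For a single future Bernoulli trial, P(success | data) = α/(α+β) = 0.3060.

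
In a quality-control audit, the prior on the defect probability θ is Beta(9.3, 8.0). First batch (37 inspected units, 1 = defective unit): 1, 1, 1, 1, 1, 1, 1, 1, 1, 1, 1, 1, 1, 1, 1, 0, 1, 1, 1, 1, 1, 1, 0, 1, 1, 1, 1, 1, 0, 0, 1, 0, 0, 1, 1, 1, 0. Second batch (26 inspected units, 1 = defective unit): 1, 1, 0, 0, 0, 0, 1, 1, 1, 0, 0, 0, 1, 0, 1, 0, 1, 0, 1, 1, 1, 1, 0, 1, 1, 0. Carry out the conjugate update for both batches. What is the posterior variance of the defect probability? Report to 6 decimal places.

The Beta prior is conjugate to a Binomial/Bernoulli likelihood; the update adds successes to α and failures to β.
After batch 1: Beta(9.3+30, 8.0+7) = Beta(39.3, 15.0).
After batch 2: Beta(39.3+14, 15.0+12) = Beta(53.3, 27.0).
Var = αβ/((α+β)²(α+β+1)) = 53.3·27.0/(80.3²·81.3) = 0.002745.

0.002745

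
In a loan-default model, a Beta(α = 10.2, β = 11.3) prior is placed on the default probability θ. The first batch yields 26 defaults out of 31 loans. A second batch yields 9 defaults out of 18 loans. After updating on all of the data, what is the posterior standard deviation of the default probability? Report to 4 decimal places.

The Beta prior is conjugate to a Binomial/Bernoulli likelihood; the update adds successes to α and failures to β.
After batch 1: Beta(10.2+26, 11.3+5) = Beta(36.2, 16.3).
After batch 2: Beta(36.2+9, 16.3+9) = Beta(45.2, 25.3).
Var = αβ/((α+β)²(α+β+1)) = 45.2·25.3/(70.5²·71.5) = 0.00321792; SD = √0.00321792 = 0.0567.

0.0567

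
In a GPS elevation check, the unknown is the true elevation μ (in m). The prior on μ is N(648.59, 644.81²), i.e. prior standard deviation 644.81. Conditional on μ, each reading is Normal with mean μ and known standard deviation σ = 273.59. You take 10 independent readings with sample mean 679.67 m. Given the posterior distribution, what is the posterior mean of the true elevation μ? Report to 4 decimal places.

For Normal data with known variance σ², a Normal(μ₀, σ₀²) prior on μ is conjugate. Posterior precision = 1/σ₀² + n/σ²; posterior mean is the precision-weighted average of μ₀ and x̄.
n·x̄ = 10·679.67 = 6796.7.
σ₀² = 644.81² = 415779.9361, σ² = 273.59² = 74851.4881; σ² + n·σ₀² = 74851.4881 + 10·415779.9361 = 4232650.8491.
Posterior mean = (μ₀/σ₀² + n·x̄/σ²)/(1/σ₀² + n/σ²) = (σ²·μ₀ + σ₀²·n·x̄)/(σ² + n·σ₀²) = (74851.4881·648.59 + 415779.9361·6796.7)/4232650.8491 = 2874479418.357649/4232650.8491 = 679.1204.

679.1204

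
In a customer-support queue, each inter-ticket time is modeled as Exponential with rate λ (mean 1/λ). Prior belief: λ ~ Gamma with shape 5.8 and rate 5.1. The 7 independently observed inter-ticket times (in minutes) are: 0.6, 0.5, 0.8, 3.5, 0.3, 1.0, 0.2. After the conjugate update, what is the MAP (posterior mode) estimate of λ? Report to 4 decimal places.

With a Gamma(shape α, rate β) prior on the exponential rate λ, the posterior after n observations with total T = Σxᵢ is Gamma(α+n, β+T).
Sum of observations T = 6.9 minutes; n = 7.
Posterior: Gamma(5.8+7, 5.1+6.9) = Gamma(12.8, 12.0).
Mode = (α−1)/β = 0.9833.

0.9833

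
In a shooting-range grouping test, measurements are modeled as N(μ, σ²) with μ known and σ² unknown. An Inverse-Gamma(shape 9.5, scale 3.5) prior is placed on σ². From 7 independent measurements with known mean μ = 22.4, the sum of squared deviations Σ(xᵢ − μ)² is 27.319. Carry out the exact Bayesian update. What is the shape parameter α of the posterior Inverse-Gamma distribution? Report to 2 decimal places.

With known mean μ and an Inverse-Gamma(α, β) prior on σ², the Normal likelihood is conjugate: posterior is Inv-Gamma(α + n/2, β + Σ(xᵢ−μ)²/2).
Posterior: Inv-Gamma(9.5 + 7/2, 3.5 + 27.319/2) = Inv-Gamma(13.00, 17.1595).
Posterior α = 13.00.

13.00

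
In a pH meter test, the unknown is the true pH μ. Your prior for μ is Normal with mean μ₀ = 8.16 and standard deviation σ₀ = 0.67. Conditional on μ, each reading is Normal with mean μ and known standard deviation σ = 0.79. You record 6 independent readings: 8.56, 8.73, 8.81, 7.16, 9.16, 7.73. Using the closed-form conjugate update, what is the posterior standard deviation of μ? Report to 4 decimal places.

For Normal data with known variance σ², a Normal(μ₀, σ₀²) prior on μ is conjugate. Posterior precision = 1/σ₀² + n/σ²; posterior mean is the precision-weighted average of μ₀ and x̄.
σ₀² = 0.67² = 0.4489, σ² = 0.79² = 0.6241; σ² + n·σ₀² = 0.6241 + 6·0.4489 = 3.3175.
Posterior precision = 1/σ₀² + n/σ² = 1/0.4489 + 6/0.6241 = (σ² + n·σ₀²)/(σ₀²σ²) = 3.3175/(0.4489·0.6241); posterior variance σₙ² = σ₀²σ²/(σ² + n·σ₀²) = 0.4489·0.6241/3.3175 = 0.084449.
Posterior SD = √σₙ² = √(0.4489·0.6241/3.3175) = 0.2906.

0.2906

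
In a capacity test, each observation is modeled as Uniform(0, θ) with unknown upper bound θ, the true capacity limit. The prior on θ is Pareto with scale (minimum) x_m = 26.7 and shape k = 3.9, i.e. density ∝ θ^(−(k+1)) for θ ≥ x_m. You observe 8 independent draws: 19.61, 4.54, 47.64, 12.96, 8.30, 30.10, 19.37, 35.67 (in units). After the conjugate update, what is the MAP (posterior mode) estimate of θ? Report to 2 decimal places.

47.64

A Pareto(scale x_m, shape k) prior on the upper bound θ of Uniform(0, θ) is conjugate: posterior is Pareto(max(x_m, max xᵢ), k + n).
Sample maximum = 47.64; prior scale x_m = 26.7 → posterior scale = max = 47.64.
Posterior shape = 3.9 + 8 = 11.9.
The Pareto density is decreasing on [x_m, ∞), so the mode is x_m = 47.64.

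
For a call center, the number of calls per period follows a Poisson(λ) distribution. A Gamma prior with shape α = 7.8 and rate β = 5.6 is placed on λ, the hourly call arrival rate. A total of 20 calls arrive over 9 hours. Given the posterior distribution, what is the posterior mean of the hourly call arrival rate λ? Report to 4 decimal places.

1.9041

With a Gamma(shape α, rate β) prior, the Poisson likelihood is conjugate: the posterior is Gamma(α + ΣXᵢ, β + n).
Posterior: Gamma(α+S, β+n) = Gamma(7.8+20, 5.6+9) = Gamma(27.8, 14.6).
Posterior mean = α/β = 27.8/14.6 = 1.9041.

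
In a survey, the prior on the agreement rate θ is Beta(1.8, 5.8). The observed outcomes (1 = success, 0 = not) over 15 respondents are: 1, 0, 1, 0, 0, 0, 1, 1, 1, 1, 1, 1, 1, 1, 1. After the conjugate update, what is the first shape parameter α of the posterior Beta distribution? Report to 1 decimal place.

12.8

The Beta prior is conjugate to a Binomial/Bernoulli likelihood; the update adds successes to α and failures to β.
Posterior: Beta(α+k, β+n−k) = Beta(1.8+11, 5.8+4) = Beta(12.8, 9.8).
Posterior α = 12.8.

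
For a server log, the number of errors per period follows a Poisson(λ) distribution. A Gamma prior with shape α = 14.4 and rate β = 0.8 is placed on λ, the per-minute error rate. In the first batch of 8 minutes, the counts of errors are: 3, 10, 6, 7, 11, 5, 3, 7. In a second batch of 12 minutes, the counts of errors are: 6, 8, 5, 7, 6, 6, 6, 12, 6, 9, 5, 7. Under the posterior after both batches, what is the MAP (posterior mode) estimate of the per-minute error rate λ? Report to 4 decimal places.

7.1346

With a Gamma(shape α, rate β) prior, the Poisson likelihood is conjugate: the posterior is Gamma(α + ΣXᵢ, β + n).
Batch 1: sum of counts S = 52 over n = 8 minutes.
After batch 1: Gamma(α+S, β+n) = Gamma(14.4+52, 0.8+8) = Gamma(66.4, 8.8).
Batch 2: sum of counts S = 83 over n = 12 minutes.
After batch 2: Gamma(α+S, β+n) = Gamma(66.4+83, 8.8+12) = Gamma(149.4, 20.8).
Mode of Gamma(α,β) for α≥1 is (α−1)/β = 148.4/20.8 = 7.1346.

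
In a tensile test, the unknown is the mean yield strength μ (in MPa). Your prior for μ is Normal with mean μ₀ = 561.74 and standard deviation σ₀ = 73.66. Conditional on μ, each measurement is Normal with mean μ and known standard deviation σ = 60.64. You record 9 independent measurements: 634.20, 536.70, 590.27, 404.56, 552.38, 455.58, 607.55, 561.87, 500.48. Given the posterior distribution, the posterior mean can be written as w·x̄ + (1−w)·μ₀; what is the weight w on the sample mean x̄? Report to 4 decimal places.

For Normal data with known variance σ², a Normal(μ₀, σ₀²) prior on μ is conjugate. Posterior precision = 1/σ₀² + n/σ²; posterior mean is the precision-weighted average of μ₀ and x̄.
σ₀² = 73.66² = 5425.7956, σ² = 60.64² = 3677.2096. Prior precision 1/σ₀² = 1/5425.7956; data precision n/σ² = 9/3677.2096.
w = (n/σ²)/(1/σ₀² + n/σ²) = n·σ₀²/(σ² + n·σ₀²) = 9·5425.7956/(3677.2096 + 9·5425.7956) = 48832.1604/52509.37 = 0.9300.

0.9300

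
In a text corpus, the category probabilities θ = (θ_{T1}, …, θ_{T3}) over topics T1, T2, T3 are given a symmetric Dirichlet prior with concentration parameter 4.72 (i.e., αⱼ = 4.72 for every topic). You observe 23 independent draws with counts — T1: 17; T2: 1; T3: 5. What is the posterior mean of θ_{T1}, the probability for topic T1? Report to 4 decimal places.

0.5845

The Dirichlet prior is conjugate to the Multinomial likelihood: each posterior αⱼ = prior αⱼ + observed count nⱼ.
Posterior concentration: (21.72, 5.72, 9.72), total = 37.16.
E[θ_{T1}|data] = α_{T1}/Σα = 21.72/37.16 = 0.5845.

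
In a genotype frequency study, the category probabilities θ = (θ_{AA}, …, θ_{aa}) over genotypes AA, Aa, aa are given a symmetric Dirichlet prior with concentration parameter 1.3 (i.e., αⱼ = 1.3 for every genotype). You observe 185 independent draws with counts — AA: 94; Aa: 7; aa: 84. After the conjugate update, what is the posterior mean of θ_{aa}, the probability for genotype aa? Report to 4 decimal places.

0.4516

The Dirichlet prior is conjugate to the Multinomial likelihood: each posterior αⱼ = prior αⱼ + observed count nⱼ.
Posterior concentration: (95.3, 8.3, 85.3), total = 188.9.
E[θ_{aa}|data] = α_{aa}/Σα = 85.3/188.9 = 0.4516.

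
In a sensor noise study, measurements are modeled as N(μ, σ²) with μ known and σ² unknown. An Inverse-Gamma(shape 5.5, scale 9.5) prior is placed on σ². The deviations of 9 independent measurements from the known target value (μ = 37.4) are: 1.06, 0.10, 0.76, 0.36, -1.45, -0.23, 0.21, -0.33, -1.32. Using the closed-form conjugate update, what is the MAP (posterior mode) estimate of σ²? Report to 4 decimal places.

With known mean μ and an Inverse-Gamma(α, β) prior on σ², the Normal likelihood is conjugate: posterior is Inv-Gamma(α + n/2, β + Σ(xᵢ−μ)²/2).
Σ(xᵢ−μ)² = (1.06)² + (0.10)² + (0.76)² + (0.36)² + (-1.45)² + (-0.23)² + (0.21)² + (-0.33)² + (-1.32)² = 5.8916.
Posterior: Inv-Gamma(5.5 + 9/2, 9.5 + 5.8916/2) = Inv-Gamma(10.00, 12.44580).
Mode = β/(α+1) = 12.44580/11.00 = 1.1314.

1.1314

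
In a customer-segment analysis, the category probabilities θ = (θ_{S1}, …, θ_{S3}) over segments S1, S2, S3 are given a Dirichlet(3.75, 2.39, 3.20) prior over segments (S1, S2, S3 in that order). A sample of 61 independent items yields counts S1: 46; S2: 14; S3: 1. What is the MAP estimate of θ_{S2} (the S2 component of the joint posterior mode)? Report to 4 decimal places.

0.2285

The Dirichlet prior is conjugate to the Multinomial likelihood: each posterior αⱼ = prior αⱼ + observed count nⱼ.
Posterior concentration: (49.75, 16.39, 4.20), total = 70.34.
Joint mode component: (α_{S2}−1)/(Σα−K) = 15.39/67.34 = 0.2285.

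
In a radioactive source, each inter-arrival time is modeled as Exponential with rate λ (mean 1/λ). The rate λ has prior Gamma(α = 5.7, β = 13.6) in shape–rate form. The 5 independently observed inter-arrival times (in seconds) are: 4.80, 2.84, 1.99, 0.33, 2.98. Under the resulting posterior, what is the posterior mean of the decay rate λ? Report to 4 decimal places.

0.4032

With a Gamma(shape α, rate β) prior on the exponential rate λ, the posterior after n observations with total T = Σxᵢ is Gamma(α+n, β+T).
Sum of observations T = 12.94 seconds; n = 5.
Posterior: Gamma(5.7+5, 13.6+12.94) = Gamma(10.7, 26.54).
Posterior mean of λ = α/β = 10.7/26.54 = 0.4032.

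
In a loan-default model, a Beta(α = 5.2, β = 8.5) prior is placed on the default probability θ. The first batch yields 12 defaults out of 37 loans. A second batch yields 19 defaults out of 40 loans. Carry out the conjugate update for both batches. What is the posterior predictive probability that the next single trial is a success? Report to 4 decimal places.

0.3991

The Beta prior is conjugate to a Binomial/Bernoulli likelihood; the update adds successes to α and failures to β.
After batch 1: Beta(5.2+12, 8.5+25) = Beta(17.2, 33.5).
After batch 2: Beta(17.2+19, 33.5+21) = Beta(36.2, 54.5).
For a single future Bernoulli trial, P(success | data) = α/(α+β) = 0.3991.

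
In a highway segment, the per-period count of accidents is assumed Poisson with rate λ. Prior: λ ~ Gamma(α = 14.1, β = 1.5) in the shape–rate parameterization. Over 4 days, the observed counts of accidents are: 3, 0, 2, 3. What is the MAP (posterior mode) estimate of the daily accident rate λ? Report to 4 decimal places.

3.8364

With a Gamma(shape α, rate β) prior, the Poisson likelihood is conjugate: the posterior is Gamma(α + ΣXᵢ, β + n).
Sum of counts S = 8 over n = 4 days.
Posterior: Gamma(α+S, β+n) = Gamma(14.1+8, 1.5+4) = Gamma(22.1, 5.5).
Mode of Gamma(α,β) for α≥1 is (α−1)/β = 21.1/5.5 = 3.8364.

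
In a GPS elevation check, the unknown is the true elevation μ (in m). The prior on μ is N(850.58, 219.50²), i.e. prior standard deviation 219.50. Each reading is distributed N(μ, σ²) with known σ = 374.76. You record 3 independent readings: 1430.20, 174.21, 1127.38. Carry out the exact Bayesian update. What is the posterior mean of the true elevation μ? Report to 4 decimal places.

For Normal data with known variance σ², a Normal(μ₀, σ₀²) prior on μ is conjugate. Posterior precision = 1/σ₀² + n/σ²; posterior mean is the precision-weighted average of μ₀ and x̄.
Σxᵢ = 1430.20 + 174.21 + 1127.38 = 2731.79, so n·x̄ = 2731.79.
σ₀² = 219.50² = 48180.25, σ² = 374.76² = 140445.0576; σ² + n·σ₀² = 140445.0576 + 3·48180.25 = 284985.8076.
Posterior mean = (μ₀/σ₀² + n·x̄/σ²)/(1/σ₀² + n/σ²) = (σ²·μ₀ + σ₀²·n·x̄)/(σ² + n·σ₀²) = (140445.0576·850.58 + 48180.25·2731.79)/284985.8076 = 251078082.240908/284985.8076 = 881.0196.

881.0196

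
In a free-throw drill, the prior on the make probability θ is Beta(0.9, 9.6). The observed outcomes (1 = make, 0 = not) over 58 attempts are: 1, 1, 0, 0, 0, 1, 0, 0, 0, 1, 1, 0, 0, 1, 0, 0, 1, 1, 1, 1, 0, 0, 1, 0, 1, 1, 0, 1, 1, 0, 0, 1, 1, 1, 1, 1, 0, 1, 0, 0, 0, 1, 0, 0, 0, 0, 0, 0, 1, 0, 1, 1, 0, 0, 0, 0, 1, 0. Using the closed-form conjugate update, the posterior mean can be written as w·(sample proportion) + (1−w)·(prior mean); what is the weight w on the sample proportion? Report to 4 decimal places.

The Beta prior is conjugate to a Binomial/Bernoulli likelihood; the update adds successes to α and failures to β.
Posterior mean = (α₀+k)/(α₀+β₀+n) = [n/(α₀+β₀+n)]·(k/n) + [(α₀+β₀)/(α₀+β₀+n)]·α₀/(α₀+β₀), so only n and the prior enter the weight.
The weight on the data is w = n/(α₀+β₀+n) = 58/(0.9+9.6+58) = 58/68.5 = 0.8467.

0.8467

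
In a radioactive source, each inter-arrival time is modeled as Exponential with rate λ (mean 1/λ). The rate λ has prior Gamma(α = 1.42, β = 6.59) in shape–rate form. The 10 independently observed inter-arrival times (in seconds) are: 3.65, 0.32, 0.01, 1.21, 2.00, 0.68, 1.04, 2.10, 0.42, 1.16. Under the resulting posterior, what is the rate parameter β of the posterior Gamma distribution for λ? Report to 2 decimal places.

With a Gamma(shape α, rate β) prior on the exponential rate λ, the posterior after n observations with total T = Σxᵢ is Gamma(α+n, β+T).
Sum of observations T = 12.59 seconds; n = 10.
Posterior: Gamma(1.42+10, 6.59+12.59) = Gamma(11.42, 19.18).
Posterior β = 19.18.

19.18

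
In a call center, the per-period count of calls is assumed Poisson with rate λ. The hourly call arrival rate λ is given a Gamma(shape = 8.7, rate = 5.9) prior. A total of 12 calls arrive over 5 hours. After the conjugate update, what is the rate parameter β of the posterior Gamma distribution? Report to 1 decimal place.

10.9

With a Gamma(shape α, rate β) prior, the Poisson likelihood is conjugate: the posterior is Gamma(α + ΣXᵢ, β + n).
Posterior: Gamma(α+S, β+n) = Gamma(8.7+12, 5.9+5) = Gamma(20.7, 10.9).
Posterior β = 10.9.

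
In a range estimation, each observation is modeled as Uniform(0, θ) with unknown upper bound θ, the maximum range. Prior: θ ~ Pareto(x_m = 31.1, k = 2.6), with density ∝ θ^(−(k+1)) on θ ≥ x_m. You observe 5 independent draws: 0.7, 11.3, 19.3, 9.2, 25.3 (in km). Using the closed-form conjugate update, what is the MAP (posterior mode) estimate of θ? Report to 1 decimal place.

A Pareto(scale x_m, shape k) prior on the upper bound θ of Uniform(0, θ) is conjugate: posterior is Pareto(max(x_m, max xᵢ), k + n).
Sample maximum = 25.3; prior scale x_m = 31.1 → posterior scale = max = 31.1.
Posterior shape = 2.6 + 5 = 7.6.
The Pareto density is decreasing on [x_m, ∞), so the mode is x_m = 31.1.

31.1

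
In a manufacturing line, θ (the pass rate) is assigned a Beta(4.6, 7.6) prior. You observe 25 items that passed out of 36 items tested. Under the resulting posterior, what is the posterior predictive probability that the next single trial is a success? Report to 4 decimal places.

The Beta prior is conjugate to a Binomial/Bernoulli likelihood; the update adds successes to α and failures to β.
Posterior: Beta(α+k, β+n−k) = Beta(4.6+25, 7.6+11) = Beta(29.6, 18.6).
For a single future Bernoulli trial, P(success | data) = α/(α+β) = 0.6141.

0.6141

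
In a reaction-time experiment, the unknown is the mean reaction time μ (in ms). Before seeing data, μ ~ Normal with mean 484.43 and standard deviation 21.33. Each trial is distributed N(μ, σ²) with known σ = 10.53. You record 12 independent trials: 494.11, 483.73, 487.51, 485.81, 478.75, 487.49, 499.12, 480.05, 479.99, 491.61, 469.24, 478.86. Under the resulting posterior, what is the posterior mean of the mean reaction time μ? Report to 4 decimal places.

For Normal data with known variance σ², a Normal(μ₀, σ₀²) prior on μ is conjugate. Posterior precision = 1/σ₀² + n/σ²; posterior mean is the precision-weighted average of μ₀ and x̄.
Σxᵢ = 494.11 + 483.73 + 487.51 + 485.81 + 478.75 + 487.49 + 499.12 + 480.05 + 479.99 + 491.61 + 469.24 + 478.86 = 5816.27, so n·x̄ = 5816.27.
σ₀² = 21.33² = 454.9689, σ² = 10.53² = 110.8809; σ² + n·σ₀² = 110.8809 + 12·454.9689 = 5570.5077.
Posterior mean = (μ₀/σ₀² + n·x̄/σ²)/(1/σ₀² + n/σ²) = (σ²·μ₀ + σ₀²·n·x̄)/(σ² + n·σ₀²) = (110.8809·484.43 + 454.9689·5816.27)/5570.5077 = 2699935.99839/5570.5077 = 484.6840.

484.6840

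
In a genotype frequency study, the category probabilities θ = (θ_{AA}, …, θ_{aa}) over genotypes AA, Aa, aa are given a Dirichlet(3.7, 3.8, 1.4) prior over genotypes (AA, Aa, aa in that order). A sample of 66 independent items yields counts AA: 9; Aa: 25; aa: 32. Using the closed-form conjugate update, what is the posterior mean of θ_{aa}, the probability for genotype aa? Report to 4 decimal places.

0.4459

The Dirichlet prior is conjugate to the Multinomial likelihood: each posterior αⱼ = prior αⱼ + observed count nⱼ.
Posterior concentration: (12.7, 28.8, 33.4), total = 74.9.
E[θ_{aa}|data] = α_{aa}/Σα = 33.4/74.9 = 0.4459.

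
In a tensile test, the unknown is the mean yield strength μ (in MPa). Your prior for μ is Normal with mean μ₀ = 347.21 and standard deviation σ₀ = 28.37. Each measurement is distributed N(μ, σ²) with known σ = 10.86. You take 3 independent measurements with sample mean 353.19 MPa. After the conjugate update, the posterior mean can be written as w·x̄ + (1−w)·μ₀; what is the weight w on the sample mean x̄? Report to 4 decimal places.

For Normal data with known variance σ², a Normal(μ₀, σ₀²) prior on μ is conjugate. Posterior precision = 1/σ₀² + n/σ²; posterior mean is the precision-weighted average of μ₀ and x̄.
σ₀² = 28.37² = 804.8569, σ² = 10.86² = 117.9396. Prior precision 1/σ₀² = 1/804.8569; data precision n/σ² = 3/117.9396.
w = (n/σ²)/(1/σ₀² + n/σ²) = n·σ₀²/(σ² + n·σ₀²) = 3·804.8569/(117.9396 + 3·804.8569) = 2414.5707/2532.5103 = 0.9534.

0.9534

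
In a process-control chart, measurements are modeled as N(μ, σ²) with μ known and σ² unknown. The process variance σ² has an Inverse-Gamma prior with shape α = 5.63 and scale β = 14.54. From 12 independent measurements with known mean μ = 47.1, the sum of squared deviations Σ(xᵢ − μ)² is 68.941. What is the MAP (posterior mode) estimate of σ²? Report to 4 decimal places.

With known mean μ and an Inverse-Gamma(α, β) prior on σ², the Normal likelihood is conjugate: posterior is Inv-Gamma(α + n/2, β + Σ(xᵢ−μ)²/2).
Posterior: Inv-Gamma(5.63 + 12/2, 14.54 + 68.941/2) = Inv-Gamma(11.63, 49.0105).
Mode = β/(α+1) = 49.0105/12.63 = 3.8805.

3.8805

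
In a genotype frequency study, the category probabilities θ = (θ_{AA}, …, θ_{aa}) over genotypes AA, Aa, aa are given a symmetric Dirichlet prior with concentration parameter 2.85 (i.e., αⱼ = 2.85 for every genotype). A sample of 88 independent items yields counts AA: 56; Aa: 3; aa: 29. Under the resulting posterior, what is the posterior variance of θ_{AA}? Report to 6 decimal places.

0.002440

The Dirichlet prior is conjugate to the Multinomial likelihood: each posterior αⱼ = prior αⱼ + observed count nⱼ.
Posterior concentration: (58.85, 5.85, 31.85), total = 96.55.
Var[θ_j] = α_j(Σα−α_j)/((Σα)²(Σα+1)) = 58.85·37.70/(96.55²·97.55) = 0.002440.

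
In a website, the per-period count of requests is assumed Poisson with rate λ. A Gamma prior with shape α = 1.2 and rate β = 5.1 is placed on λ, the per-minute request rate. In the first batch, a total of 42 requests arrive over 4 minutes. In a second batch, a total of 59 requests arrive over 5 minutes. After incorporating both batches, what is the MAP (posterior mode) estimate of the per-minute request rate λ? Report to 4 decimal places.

7.1773

With a Gamma(shape α, rate β) prior, the Poisson likelihood is conjugate: the posterior is Gamma(α + ΣXᵢ, β + n).
After batch 1: Gamma(α+S, β+n) = Gamma(1.2+42, 5.1+4) = Gamma(43.2, 9.1).
After batch 2: Gamma(α+S, β+n) = Gamma(43.2+59, 9.1+5) = Gamma(102.2, 14.1).
Mode of Gamma(α,β) for α≥1 is (α−1)/β = 101.2/14.1 = 7.1773.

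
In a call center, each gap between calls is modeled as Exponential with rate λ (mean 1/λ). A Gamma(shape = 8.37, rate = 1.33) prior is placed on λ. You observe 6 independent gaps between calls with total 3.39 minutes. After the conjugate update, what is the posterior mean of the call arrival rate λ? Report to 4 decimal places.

With a Gamma(shape α, rate β) prior on the exponential rate λ, the posterior after n observations with total T = Σxᵢ is Gamma(α+n, β+T).
Posterior: Gamma(8.37+6, 1.33+3.39) = Gamma(14.37, 4.72).
Posterior mean of λ = α/β = 14.37/4.72 = 3.0445.

3.0445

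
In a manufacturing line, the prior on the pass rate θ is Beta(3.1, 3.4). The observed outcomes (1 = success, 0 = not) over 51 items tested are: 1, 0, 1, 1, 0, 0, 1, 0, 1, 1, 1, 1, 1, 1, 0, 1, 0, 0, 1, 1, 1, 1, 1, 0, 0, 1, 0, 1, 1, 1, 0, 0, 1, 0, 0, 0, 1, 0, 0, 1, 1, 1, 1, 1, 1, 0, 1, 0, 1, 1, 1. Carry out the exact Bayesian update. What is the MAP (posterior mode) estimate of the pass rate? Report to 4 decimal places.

0.6144

The Beta prior is conjugate to a Binomial/Bernoulli likelihood; the update adds successes to α and failures to β.
Posterior: Beta(α+k, β+n−k) = Beta(3.1+32, 3.4+19) = Beta(35.1, 22.4).
Mode of Beta(a,b) for a,b>1 is (a−1)/(a+b−2) = 34.1/55.5 = 0.6144.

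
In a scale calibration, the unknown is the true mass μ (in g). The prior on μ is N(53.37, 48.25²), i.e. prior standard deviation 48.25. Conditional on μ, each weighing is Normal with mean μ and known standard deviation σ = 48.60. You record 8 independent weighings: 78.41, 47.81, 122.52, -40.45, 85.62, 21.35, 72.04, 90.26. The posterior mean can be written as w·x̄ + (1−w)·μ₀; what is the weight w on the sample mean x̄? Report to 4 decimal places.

0.8875

For Normal data with known variance σ², a Normal(μ₀, σ₀²) prior on μ is conjugate. Posterior precision = 1/σ₀² + n/σ²; posterior mean is the precision-weighted average of μ₀ and x̄.
σ₀² = 48.25² = 2328.0625, σ² = 48.60² = 2361.96. Prior precision 1/σ₀² = 1/2328.0625; data precision n/σ² = 8/2361.96.
w = (n/σ²)/(1/σ₀² + n/σ²) = n·σ₀²/(σ² + n·σ₀²) = 8·2328.0625/(2361.96 + 8·2328.0625) = 18624.5/20986.46 = 0.8875.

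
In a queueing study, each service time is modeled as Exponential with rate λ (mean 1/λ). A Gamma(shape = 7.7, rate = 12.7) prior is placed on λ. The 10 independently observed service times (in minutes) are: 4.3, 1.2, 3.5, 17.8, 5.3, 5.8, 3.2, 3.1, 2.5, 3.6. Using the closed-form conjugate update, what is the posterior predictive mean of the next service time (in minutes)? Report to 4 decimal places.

With a Gamma(shape α, rate β) prior on the exponential rate λ, the posterior after n observations with total T = Σxᵢ is Gamma(α+n, β+T).
Sum of observations T = 50.3 minutes; n = 10.
Posterior: Gamma(7.7+10, 12.7+50.3) = Gamma(17.7, 63.0).
The predictive distribution for the next observation is Lomax; its mean is β/(α−1) = 63.0/16.7 = 3.7725.

3.7725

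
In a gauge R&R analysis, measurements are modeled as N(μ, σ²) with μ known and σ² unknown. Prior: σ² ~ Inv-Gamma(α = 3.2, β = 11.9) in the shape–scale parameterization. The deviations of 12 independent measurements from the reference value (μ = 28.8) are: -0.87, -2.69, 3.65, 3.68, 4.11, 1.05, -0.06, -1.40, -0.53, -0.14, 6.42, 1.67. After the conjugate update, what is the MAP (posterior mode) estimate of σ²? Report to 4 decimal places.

With known mean μ and an Inverse-Gamma(α, β) prior on σ², the Normal likelihood is conjugate: posterior is Inv-Gamma(α + n/2, β + Σ(xᵢ−μ)²/2).
Σ(xᵢ−μ)² = (-0.87)² + (-2.69)² + (3.65)² + (3.68)² + (4.11)² + (1.05)² + (-0.06)² + (-1.40)² + (-0.53)² + (-0.14)² + (6.42)² + (1.67)² = 99.1219.
Posterior: Inv-Gamma(3.2 + 12/2, 11.9 + 99.1219/2) = Inv-Gamma(9.20, 61.46095).
Mode = β/(α+1) = 61.46095/10.20 = 6.0256.

6.0256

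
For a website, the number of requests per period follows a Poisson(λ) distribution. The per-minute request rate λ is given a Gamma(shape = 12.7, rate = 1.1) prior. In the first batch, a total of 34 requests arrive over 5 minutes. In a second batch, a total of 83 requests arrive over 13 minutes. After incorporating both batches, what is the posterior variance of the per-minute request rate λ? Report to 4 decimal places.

0.3555

With a Gamma(shape α, rate β) prior, the Poisson likelihood is conjugate: the posterior is Gamma(α + ΣXᵢ, β + n).
After batch 1: Gamma(α+S, β+n) = Gamma(12.7+34, 1.1+5) = Gamma(46.7, 6.1).
After batch 2: Gamma(α+S, β+n) = Gamma(46.7+83, 6.1+13) = Gamma(129.7, 19.1).
Var = α/β² = 129.7/19.1² = 0.3555.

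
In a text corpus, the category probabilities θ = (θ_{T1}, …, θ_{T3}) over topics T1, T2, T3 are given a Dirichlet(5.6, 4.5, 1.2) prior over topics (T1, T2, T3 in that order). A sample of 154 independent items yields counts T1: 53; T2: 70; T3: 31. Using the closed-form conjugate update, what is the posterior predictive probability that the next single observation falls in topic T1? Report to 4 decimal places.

0.3545

The Dirichlet prior is conjugate to the Multinomial likelihood: each posterior αⱼ = prior αⱼ + observed count nⱼ.
Posterior concentration: (58.6, 74.5, 32.2), total = 165.3.
P(next = T1 | data) = α_{T1}/Σα = 0.3545.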